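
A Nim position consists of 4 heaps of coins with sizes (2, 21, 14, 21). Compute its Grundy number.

12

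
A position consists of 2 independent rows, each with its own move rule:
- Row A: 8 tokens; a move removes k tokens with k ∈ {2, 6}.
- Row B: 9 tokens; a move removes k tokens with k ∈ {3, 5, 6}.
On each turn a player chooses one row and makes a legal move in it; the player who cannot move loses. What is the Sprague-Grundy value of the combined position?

0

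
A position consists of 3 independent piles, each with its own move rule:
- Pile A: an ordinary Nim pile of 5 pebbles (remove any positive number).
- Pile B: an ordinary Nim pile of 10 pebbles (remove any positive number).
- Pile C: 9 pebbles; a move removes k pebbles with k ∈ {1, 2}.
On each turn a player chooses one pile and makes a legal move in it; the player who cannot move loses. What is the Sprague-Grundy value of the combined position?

15

Pile A is a plain Nim pile of size 5, so its Grundy value is 5.
Pile B is a plain Nim pile of size 10, so its Grundy value is 10.
Build the Grundy sequence for pile C with g(k) = mex{g(k−s) : s ∈ {1, 2}, s ≤ k}:
g(0) = mex{} = 0
g(1) = mex{0} = 1
g(2) = mex{0,1} = 2
g(3) = mex{1,2} = 0
g(4) = mex{0,2} = 1
g(5) = mex{0,1} = 2
g(6) = mex{1,2} = 0
g(7) = mex{0,2} = 1
g(8) = mex{0,1} = 2
g(9) = mex{1,2} = 0
So g(9) = 0.
The value of a disjunctive sum is the nim-sum of the parts.
Combined value = 5 ⊕ 10 ⊕ 0 = 15.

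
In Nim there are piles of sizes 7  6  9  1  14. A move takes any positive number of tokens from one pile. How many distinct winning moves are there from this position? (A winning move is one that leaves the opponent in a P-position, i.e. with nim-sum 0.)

Nim-sum: 7 XOR 6 XOR 9 XOR 1 XOR 14 = 7.
The overall nim-sum is X = 7. A pile of size p has a winning move iff p XOR X < p (reduce it to p XOR X).
  7: 7 XOR 7 = 0 < 7 — winning move (to 0).
  6: 6 XOR 7 = 1 < 6 — winning move (to 1).
  9: 9 XOR 7 = 14 ≥ 9 — no move.
  1: 1 XOR 7 = 6 ≥ 1 — no move.
  14: 14 XOR 7 = 9 < 14 — winning move (to 9).
That gives 3 winning moves.

3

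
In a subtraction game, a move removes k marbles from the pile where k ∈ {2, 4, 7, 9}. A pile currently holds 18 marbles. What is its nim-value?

3

Build the Grundy sequence with g(k) = mex{g(k−s) : s ∈ {2, 4, 7, 9}, s ≤ k}:
k:     0  1  2  3  4  5  6  7  8  9 10 11 12 13 14 15 16 17 18
g(k):  0  0  1  1  2  2  0  3  1  4  2  0  0  1  1  2  2  0  3
So g(18) = 3.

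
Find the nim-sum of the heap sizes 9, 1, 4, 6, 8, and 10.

8

Compute the nim-sum pairwise:
9 ^ 1 = 8
8 ^ 4 = 12
12 ^ 6 = 10
10 ^ 8 = 2
2 ^ 10 = 8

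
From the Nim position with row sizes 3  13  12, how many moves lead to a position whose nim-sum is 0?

1

Bitwise XOR of the heap sizes:
  0011  (3)
  1101  (13)
  1100  (12)
  ----
  0010  (2)
The overall nim-sum is X = 2. A row of size p has a winning move iff p XOR X < p (reduce it to p XOR X).
  3: 3 XOR 2 = 1 < 3 — winning move (to 1).
  13: 13 XOR 2 = 15 ≥ 13 — no move.
  12: 12 XOR 2 = 14 ≥ 12 — no move.
That gives 1 winning move.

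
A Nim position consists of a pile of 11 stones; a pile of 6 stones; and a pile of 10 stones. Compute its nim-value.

Nim-sum: 11 ⊕ 6 ⊕ 10 = 7.

7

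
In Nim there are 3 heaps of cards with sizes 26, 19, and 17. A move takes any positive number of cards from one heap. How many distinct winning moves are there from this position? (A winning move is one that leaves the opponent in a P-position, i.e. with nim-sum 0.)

Nim-sum: 26 ⊕ 19 ⊕ 17 = 24.
The overall nim-sum is X = 24. A heap of size p has a winning move iff p XOR X < p (reduce it to p XOR X).
  26: 26 XOR 24 = 2 < 26 — winning move (to 2).
  19: 19 XOR 24 = 11 < 19 — winning move (to 11).
  17: 17 XOR 24 = 9 < 17 — winning move (to 9).
That gives 3 winning moves.

3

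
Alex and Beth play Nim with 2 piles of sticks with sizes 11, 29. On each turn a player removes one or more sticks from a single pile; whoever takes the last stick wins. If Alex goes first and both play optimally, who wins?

Alex wins

Nim-sum: 11 ^ 29 = 22.
The nim-sum is 22 ≠ 0, so this is an N-position: the player to move can win; Alex has a winning move.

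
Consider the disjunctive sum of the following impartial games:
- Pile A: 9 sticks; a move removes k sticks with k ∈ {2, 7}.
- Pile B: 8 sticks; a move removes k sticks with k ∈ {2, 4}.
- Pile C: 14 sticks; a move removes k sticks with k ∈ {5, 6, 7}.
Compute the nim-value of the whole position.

1

For pile A, compute g(0), g(1), … with moves {2, 7}:
k:     0  1  2  3  4  5  6  7  8  9
g(k):  0  0  1  1  0  0  1  1  2  0
So g(9) = 0.
Build the Grundy sequence for pile B with g(k) = mex{g(k−s) : s ∈ {2, 4}, s ≤ k}:
k:     0  1  2  3  4  5  6  7  8
g(k):  0  0  1  1  2  2  0  0  1
So g(8) = 1.
Build the Grundy sequence for pile C with g(k) = mex{g(k−s) : s ∈ {5, 6, 7}, s ≤ k}:
k:     0  1  2  3  4  5  6  7  8  9 10 11 12 13 14
g(k):  0  0  0  0  0  1  1  1  1  1  2  2  0  0  0
So g(14) = 0.
The value of a disjunctive sum is the nim-sum of the parts.
Combined value = 0 ⊕ 1 ⊕ 0 = 1.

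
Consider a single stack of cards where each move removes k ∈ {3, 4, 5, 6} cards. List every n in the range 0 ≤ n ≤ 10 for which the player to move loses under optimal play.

Build the Grundy sequence with g(k) = mex{g(k−s) : s ∈ {3, 4, 5, 6}, s ≤ k}:
k:     0  1  2  3  4  5  6  7  8  9 10
g(k):  0  0  0  1  1  1  2  2  2  0  0
The P-positions (g = 0) in 0..10 are 0, 1, 2, 9, 10.

0, 1, 2, 9, 10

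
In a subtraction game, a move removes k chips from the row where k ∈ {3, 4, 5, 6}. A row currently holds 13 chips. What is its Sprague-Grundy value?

1

Build the Grundy sequence with g(k) = mex{g(k−s) : s ∈ {3, 4, 5, 6}, s ≤ k}:
k:     0  1  2  3  4  5  6  7  8  9 10 11 12 13
g(k):  0  0  0  1  1  1  2  2  2  0  0  0  1  1
So g(13) = 1.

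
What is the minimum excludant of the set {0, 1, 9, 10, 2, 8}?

3

The values 0, 1, 2 are all present; 3 is the first non-negative integer missing from the set.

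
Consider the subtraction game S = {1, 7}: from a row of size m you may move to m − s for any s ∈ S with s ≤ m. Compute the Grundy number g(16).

0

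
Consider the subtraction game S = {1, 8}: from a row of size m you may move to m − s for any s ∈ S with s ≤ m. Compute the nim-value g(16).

1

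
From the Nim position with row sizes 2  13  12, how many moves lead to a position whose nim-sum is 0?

1

Nim-sum: 2 ⊕ 13 ⊕ 12 = 3.
The overall nim-sum is X = 3. A row of size p has a winning move iff p XOR X < p (reduce it to p XOR X).
  2: 2 XOR 3 = 1 < 2 — winning move (to 1).
  13: 13 XOR 3 = 14 ≥ 13 — no move.
  12: 12 XOR 3 = 15 ≥ 12 — no move.
That gives 1 winning move.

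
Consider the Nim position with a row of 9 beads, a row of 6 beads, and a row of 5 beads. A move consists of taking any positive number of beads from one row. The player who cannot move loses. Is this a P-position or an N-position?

N-position

Compute the nim-sum pairwise:
9 ^ 6 = 15
15 ^ 5 = 10
The nim-sum is 10 ≠ 0, so this is an N-position: the player to move can win.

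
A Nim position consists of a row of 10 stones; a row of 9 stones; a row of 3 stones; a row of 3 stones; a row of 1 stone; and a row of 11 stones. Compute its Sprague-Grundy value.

9

Compute the nim-sum pairwise:
10 XOR 9 = 3
3 XOR 3 = 0
0 XOR 3 = 3
3 XOR 1 = 2
2 XOR 11 = 9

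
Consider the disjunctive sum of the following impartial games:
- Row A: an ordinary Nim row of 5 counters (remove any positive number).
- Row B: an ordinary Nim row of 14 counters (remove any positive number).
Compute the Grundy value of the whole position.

11

Row A is a plain Nim row of size 5, so its Grundy value is 5.
Row B is a plain Nim row of size 14, so its Grundy value is 14.
The value of a disjunctive sum is the nim-sum of the parts.
Combined value = 5 ⊕ 14 = 11.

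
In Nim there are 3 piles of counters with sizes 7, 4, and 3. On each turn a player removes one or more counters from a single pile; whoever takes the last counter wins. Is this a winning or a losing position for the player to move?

Losing position

Nim-sum: 7 XOR 4 XOR 3 = 0.
The nim-sum is 0, so this is a P-position: the player to move is in a losing position under optimal play.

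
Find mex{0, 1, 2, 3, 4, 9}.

5

The values 0, 1, 2, 3, 4 are all present; 5 is the first non-negative integer missing from the set.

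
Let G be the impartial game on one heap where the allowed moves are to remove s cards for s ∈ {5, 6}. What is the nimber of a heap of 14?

0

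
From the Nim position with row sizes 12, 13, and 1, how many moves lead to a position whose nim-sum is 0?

0

Bitwise XOR of the heap sizes:
  1100  (12)
  1101  (13)
  0001  (1)
  ----
  0000  (0)
The nim-sum is already 0, so every move leaves a nonzero nim-sum — there are no winning moves.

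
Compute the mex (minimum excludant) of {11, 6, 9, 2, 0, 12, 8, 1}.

The values 0, 1, 2 are all present; 3 is the first non-negative integer missing from the set.

3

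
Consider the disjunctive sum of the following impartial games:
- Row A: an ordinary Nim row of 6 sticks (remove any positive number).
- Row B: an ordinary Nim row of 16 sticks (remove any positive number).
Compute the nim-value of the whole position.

Row A is a plain Nim row of size 6, so its Grundy value is 6.
Row B is a plain Nim row of size 16, so its Grundy value is 16.
The value of a disjunctive sum is the nim-sum of the parts.
Combined value = 6 XOR 16 = 22.

22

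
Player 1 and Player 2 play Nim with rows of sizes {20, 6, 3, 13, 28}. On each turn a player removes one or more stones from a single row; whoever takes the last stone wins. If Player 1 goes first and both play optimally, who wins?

Player 2 wins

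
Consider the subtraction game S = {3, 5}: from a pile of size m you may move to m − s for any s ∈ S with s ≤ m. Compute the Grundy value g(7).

2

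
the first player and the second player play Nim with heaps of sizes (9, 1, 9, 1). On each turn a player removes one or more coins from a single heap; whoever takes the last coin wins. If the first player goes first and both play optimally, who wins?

Nim-sum: 9 ⊕ 1 ⊕ 9 ⊕ 1 = 0.
The nim-sum is 0, so this is a P-position: the player to move is in a losing position under optimal play; the first player is about to move from it and so loses — the second player wins.

the second player wins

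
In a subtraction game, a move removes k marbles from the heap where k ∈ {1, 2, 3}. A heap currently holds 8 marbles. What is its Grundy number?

Grundy values for subtraction set {1, 2, 3}:
k:     0  1  2  3  4  5  6  7  8
g(k):  0  1  2  3  0  1  2  3  0
So g(8) = 0.

0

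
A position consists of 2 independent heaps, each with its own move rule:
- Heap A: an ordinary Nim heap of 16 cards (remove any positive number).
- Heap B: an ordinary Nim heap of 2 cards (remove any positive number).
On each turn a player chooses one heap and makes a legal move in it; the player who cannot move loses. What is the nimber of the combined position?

18

Heap A is a plain Nim heap of size 16, so its Grundy value is 16.
Heap B is a plain Nim heap of size 2, so its Grundy value is 2.
The value of a disjunctive sum is the nim-sum of the parts.
Combined value = 16 XOR 2 = 18.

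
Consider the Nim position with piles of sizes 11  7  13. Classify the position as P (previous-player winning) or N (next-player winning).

N-position

Compute the nim-sum pairwise:
11 XOR 7 = 12
12 XOR 13 = 1
The nim-sum is 1 ≠ 0, so this is an N-position: the player to move can win.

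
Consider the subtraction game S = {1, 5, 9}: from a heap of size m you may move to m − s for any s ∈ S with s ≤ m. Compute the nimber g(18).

0

Compute g(0), g(1), … for moves {1, 5, 9}:
k:     0  1  2  3  4  5  6  7  8  9 10 11 12 13 14 15 16 17 18
g(k):  0  1  0  1  0  1  0  1  0  1  0  1  0  1  0  1  0  1  0
So g(18) = 0.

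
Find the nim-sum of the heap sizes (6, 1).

7

Compute the nim-sum pairwise:
6 XOR 1 = 7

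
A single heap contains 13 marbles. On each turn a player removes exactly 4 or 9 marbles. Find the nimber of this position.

0

Grundy values for subtraction set {4, 9}:
k:     0  1  2  3  4  5  6  7  8  9 10 11 12 13
g(k):  0  0  0  0  1  1  1  1  0  2  2  2  1  0
So g(13) = 0.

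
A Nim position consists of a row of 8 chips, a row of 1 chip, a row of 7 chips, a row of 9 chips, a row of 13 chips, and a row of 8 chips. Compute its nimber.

Compute the nim-sum pairwise:
8 ⊕ 1 = 9
9 ⊕ 7 = 14
14 ⊕ 9 = 7
7 ⊕ 13 = 10
10 ⊕ 8 = 2

2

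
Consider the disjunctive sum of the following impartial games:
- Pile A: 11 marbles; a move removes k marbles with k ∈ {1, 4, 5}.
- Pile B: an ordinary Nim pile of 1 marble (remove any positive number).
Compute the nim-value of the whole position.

Grundy values for pile A (subtraction set {1, 4, 5}):
g(0) = mex{} = 0
g(1) = mex{0} = 1
g(2) = mex{1} = 0
g(3) = mex{0} = 1
g(4) = mex{0,1} = 2
g(5) = mex{0,1,2} = 3
g(6) = mex{0,1,3} = 2
g(7) = mex{0,1,2} = 3
g(8) = mex{1,2,3} = 0
g(9) = mex{0,2,3} = 1
g(10) = mex{1,2,3} = 0
g(11) = mex{0,2,3} = 1
So g(11) = 1.
Pile B is a plain Nim pile of size 1, so its Grundy value is 1.
The value of a disjunctive sum is the nim-sum of the parts.
Combined value = 1 ⊕ 1 = 0.

0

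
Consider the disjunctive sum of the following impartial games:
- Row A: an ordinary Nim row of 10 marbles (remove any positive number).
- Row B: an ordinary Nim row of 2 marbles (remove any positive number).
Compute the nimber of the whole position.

8

Row A is a plain Nim row of size 10, so its Grundy value is 10.
Row B is a plain Nim row of size 2, so its Grundy value is 2.
The value of a disjunctive sum is the nim-sum of the parts.
Combined value = 10 XOR 2 = 8.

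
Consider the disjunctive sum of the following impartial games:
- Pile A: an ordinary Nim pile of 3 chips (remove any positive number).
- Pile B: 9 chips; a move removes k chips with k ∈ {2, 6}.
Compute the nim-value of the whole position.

3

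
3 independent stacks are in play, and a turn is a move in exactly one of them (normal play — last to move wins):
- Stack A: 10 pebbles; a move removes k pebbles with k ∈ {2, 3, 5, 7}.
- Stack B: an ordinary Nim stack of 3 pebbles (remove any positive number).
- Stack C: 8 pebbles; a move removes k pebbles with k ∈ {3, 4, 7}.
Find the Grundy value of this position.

Grundy values for stack A (subtraction set {2, 3, 5, 7}):
k:     0  1  2  3  4  5  6  7  8  9 10
g(k):  0  0  1  1  2  2  3  3  4  0  0
So g(10) = 0.
Stack B is a plain Nim stack of size 3, so its Grundy value is 3.
For stack C, compute g(0), g(1), … with moves {3, 4, 7}:
k:     0  1  2  3  4  5  6  7  8
g(k):  0  0  0  1  1  1  2  2  2
So g(8) = 2.
The value of a disjunctive sum is the nim-sum of the parts.
Combined value = 0 XOR 3 XOR 2 = 1.

1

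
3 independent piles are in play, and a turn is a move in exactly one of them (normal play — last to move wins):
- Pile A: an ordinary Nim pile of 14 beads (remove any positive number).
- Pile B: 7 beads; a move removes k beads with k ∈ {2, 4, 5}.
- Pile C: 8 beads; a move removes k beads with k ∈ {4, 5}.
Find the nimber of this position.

12

Pile A is a plain Nim pile of size 14, so its Grundy value is 14.
Grundy values for pile B (subtraction set {2, 4, 5}):
g(0) = mex{} = 0
g(1) = mex{} = 0
g(2) = mex{0} = 1
g(3) = mex{0} = 1
g(4) = mex{0,1} = 2
g(5) = mex{0,1} = 2
g(6) = mex{0,1,2} = 3
g(7) = mex{1,2} = 0
So g(7) = 0.
Build the Grundy sequence for pile C with g(k) = mex{g(k−s) : s ∈ {4, 5}, s ≤ k}:
g(0) = mex{} = 0
g(1) = mex{} = 0
g(2) = mex{} = 0
g(3) = mex{} = 0
g(4) = mex{0} = 1
g(5) = mex{0} = 1
g(6) = mex{0} = 1
g(7) = mex{0} = 1
g(8) = mex{0,1} = 2
So g(8) = 2.
By the Sprague-Grundy theorem, the Grundy value of a sum of independent games is the XOR of the component values.
Combined value = 14 XOR 0 XOR 2 = 12.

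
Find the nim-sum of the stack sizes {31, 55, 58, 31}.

In binary:
  011111  (31)
  110111  (55)
  111010  (58)
  011111  (31)
  ------
  001101  (13)

13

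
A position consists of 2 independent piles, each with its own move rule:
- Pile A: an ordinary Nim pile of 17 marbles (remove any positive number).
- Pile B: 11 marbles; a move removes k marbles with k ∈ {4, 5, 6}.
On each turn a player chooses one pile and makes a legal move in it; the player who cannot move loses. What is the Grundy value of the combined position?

Pile A is a plain Nim pile of size 17, so its Grundy value is 17.
For pile B, compute g(0), g(1), … with moves {4, 5, 6}:
k:     0  1  2  3  4  5  6  7  8  9 10 11
g(k):  0  0  0  0  1  1  1  1  2  2  0  0
So g(11) = 0.
The value of a disjunctive sum is the nim-sum of the parts.
Combined value = 17 XOR 0 = 17.

17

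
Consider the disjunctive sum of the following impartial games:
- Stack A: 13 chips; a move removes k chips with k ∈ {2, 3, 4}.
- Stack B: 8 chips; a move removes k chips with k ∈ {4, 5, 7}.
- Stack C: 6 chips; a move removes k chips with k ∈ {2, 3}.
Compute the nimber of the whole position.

2

For stack A, compute g(0), g(1), … with moves {2, 3, 4}:
g(0) = mex{} = 0
g(1) = mex{} = 0
g(2) = mex{0} = 1
g(3) = mex{0} = 1
g(4) = mex{0,1} = 2
g(5) = mex{0,1} = 2
g(6) = mex{1,2} = 0
g(7) = mex{1,2} = 0
g(8) = mex{0,2} = 1
g(9) = mex{0,2} = 1
g(10) = mex{0,1} = 2
g(11) = mex{0,1} = 2
g(12) = mex{1,2} = 0
g(13) = mex{1,2} = 0
So g(13) = 0.
Build the Grundy sequence for stack B with g(k) = mex{g(k−s) : s ∈ {4, 5, 7}, s ≤ k}:
k:     0  1  2  3  4  5  6  7  8
g(k):  0  0  0  0  1  1  1  1  2
So g(8) = 2.
Grundy values for stack C (subtraction set {2, 3}):
k:     0  1  2  3  4  5  6
g(k):  0  0  1  1  2  0  0
So g(6) = 0.
The value of a disjunctive sum is the nim-sum of the parts.
Combined value = 0 ⊕ 2 ⊕ 0 = 2.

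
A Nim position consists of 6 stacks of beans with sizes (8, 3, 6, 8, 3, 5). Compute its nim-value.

3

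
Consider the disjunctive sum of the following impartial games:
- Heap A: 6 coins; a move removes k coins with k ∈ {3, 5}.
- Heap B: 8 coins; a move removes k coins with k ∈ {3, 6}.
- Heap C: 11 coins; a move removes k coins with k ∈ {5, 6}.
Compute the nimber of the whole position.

0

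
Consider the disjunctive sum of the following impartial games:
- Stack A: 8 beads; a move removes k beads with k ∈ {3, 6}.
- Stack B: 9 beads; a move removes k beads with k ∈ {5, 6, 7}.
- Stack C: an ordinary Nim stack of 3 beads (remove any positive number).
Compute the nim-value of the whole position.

Grundy values for stack A (subtraction set {3, 6}):
g(0) = mex{} = 0
g(1) = mex{} = 0
g(2) = mex{} = 0
g(3) = mex{0} = 1
g(4) = mex{0} = 1
g(5) = mex{0} = 1
g(6) = mex{0,1} = 2
g(7) = mex{0,1} = 2
g(8) = mex{0,1} = 2
So g(8) = 2.
Build the Grundy sequence for stack B with g(k) = mex{g(k−s) : s ∈ {5, 6, 7}, s ≤ k}:
k:     0  1  2  3  4  5  6  7  8  9
g(k):  0  0  0  0  0  1  1  1  1  1
So g(9) = 1.
Stack C is a plain Nim stack of size 3, so its Grundy value is 3.
By the Sprague-Grundy theorem, the Grundy value of a sum of independent games is the XOR of the component values.
Combined value = 2 XOR 1 XOR 3 = 0.

0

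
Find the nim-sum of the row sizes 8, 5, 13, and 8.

8

Nim-sum: 8 XOR 5 XOR 13 XOR 8 = 8.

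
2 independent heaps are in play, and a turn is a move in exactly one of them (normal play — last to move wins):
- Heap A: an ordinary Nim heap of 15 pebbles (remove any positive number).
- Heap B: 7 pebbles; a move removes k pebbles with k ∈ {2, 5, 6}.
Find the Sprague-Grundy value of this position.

Heap A is a plain Nim heap of size 15, so its Grundy value is 15.
For heap B, compute g(0), g(1), … with moves {2, 5, 6}:
k:     0  1  2  3  4  5  6  7
g(k):  0  0  1  1  0  2  1  3
So g(7) = 3.
The value of a disjunctive sum is the nim-sum of the parts.
Combined value = 15 ⊕ 3 = 12.

12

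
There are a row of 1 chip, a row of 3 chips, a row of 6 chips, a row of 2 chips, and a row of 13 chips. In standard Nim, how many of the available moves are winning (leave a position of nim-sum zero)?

1

Compute the nim-sum pairwise:
1 XOR 3 = 2
2 XOR 6 = 4
4 XOR 2 = 6
6 XOR 13 = 11
The overall nim-sum is X = 11. A row of size p has a winning move iff p XOR X < p (reduce it to p XOR X).
  1: 1 XOR 11 = 10 ≥ 1 — no move.
  3: 3 XOR 11 = 8 ≥ 3 — no move.
  6: 6 XOR 11 = 13 ≥ 6 — no move.
  2: 2 XOR 11 = 9 ≥ 2 — no move.
  13: 13 XOR 11 = 6 < 13 — winning move (to 6).
That gives 1 winning move.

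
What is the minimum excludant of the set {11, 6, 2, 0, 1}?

The values 0, 1, 2 are all present; 3 is the first non-negative integer missing from the set.

3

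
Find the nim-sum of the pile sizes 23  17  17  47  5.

Compute the nim-sum pairwise:
23 XOR 17 = 6
6 XOR 17 = 23
23 XOR 47 = 56
56 XOR 5 = 61

61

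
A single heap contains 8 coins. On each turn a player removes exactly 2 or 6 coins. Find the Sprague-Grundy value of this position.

0

Build the Grundy sequence with g(k) = mex{g(k−s) : s ∈ {2, 6}, s ≤ k}:
g(0) = mex{} = 0
g(1) = mex{} = 0
g(2) = mex{0} = 1
g(3) = mex{0} = 1
g(4) = mex{1} = 0
g(5) = mex{1} = 0
g(6) = mex{0} = 1
g(7) = mex{0} = 1
g(8) = mex{1} = 0
So g(8) = 0.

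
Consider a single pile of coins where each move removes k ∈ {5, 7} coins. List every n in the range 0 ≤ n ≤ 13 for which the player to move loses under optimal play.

0, 1, 2, 3, 4, 12, 13

Compute g(0), g(1), … for moves {5, 7}:
k:     0  1  2  3  4  5  6  7  8  9 10 11 12 13
g(k):  0  0  0  0  0  1  1  1  1  1  2  2  0  0
The P-positions (g = 0) in 0..13 are 0, 1, 2, 3, 4, 12, 13.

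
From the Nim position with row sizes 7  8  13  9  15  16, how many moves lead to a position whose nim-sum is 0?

1

Nim-sum: 7 ^ 8 ^ 13 ^ 9 ^ 15 ^ 16 = 20.
The overall nim-sum is X = 20. A row of size p has a winning move iff p XOR X < p (reduce it to p XOR X).
  7: 7 XOR 20 = 19 ≥ 7 — no move.
  8: 8 XOR 20 = 28 ≥ 8 — no move.
  13: 13 XOR 20 = 25 ≥ 13 — no move.
  9: 9 XOR 20 = 29 ≥ 9 — no move.
  15: 15 XOR 20 = 27 ≥ 15 — no move.
  16: 16 XOR 20 = 4 < 16 — winning move (to 4).
That gives 1 winning move.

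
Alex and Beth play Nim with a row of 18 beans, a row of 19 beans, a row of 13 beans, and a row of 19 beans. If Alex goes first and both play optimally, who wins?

Bitwise XOR of the heap sizes:
  10010  (18)
  10011  (19)
  01101  (13)
  10011  (19)
  -----
  11111  (31)
The nim-sum is 31 ≠ 0, so this is an N-position: the player to move can win; Alex has a winning move.

Alex wins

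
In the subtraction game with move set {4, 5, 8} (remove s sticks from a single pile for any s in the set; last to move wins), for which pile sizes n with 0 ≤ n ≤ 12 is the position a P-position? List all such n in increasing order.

0, 1, 2, 3, 12

Build the Grundy sequence with g(k) = mex{g(k−s) : s ∈ {4, 5, 8}, s ≤ k}:
k:     0  1  2  3  4  5  6  7  8  9 10 11 12
g(k):  0  0  0  0  1  1  1  1  2  2  2  2  0
The P-positions (g = 0) in 0..12 are 0, 1, 2, 3, 12.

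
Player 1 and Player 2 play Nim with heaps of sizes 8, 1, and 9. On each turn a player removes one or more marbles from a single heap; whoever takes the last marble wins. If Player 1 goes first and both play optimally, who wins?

Compute the nim-sum pairwise:
8 XOR 1 = 9
9 XOR 9 = 0
The nim-sum is 0, so this is a P-position: the player to move is in a losing position under optimal play; Player 1 is about to move from it and so loses — Player 2 wins.

Player 2 wins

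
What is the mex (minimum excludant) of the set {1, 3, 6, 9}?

0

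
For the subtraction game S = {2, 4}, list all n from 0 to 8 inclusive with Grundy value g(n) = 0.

0, 1, 6, 7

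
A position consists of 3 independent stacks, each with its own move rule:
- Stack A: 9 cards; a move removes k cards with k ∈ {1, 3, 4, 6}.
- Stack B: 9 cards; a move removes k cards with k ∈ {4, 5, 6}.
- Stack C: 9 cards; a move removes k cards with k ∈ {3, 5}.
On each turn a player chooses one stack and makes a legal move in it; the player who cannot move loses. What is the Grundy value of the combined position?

2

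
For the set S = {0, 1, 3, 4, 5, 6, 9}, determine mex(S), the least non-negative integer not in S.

2

The values 0, 1 are all present; 2 is the first non-negative integer missing from the set.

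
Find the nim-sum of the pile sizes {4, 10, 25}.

23

Nim-sum: 4 ⊕ 10 ⊕ 25 = 23.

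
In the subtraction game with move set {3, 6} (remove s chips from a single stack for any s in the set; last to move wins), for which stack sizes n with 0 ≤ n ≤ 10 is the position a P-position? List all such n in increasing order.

0, 1, 2, 9, 10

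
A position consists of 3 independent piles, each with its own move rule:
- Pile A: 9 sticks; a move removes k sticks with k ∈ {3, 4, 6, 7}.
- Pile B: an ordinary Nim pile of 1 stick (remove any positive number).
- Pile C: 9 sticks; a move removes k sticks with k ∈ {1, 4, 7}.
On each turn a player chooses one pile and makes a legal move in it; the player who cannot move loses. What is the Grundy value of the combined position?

Grundy values for pile A (subtraction set {3, 4, 6, 7}):
k:     0  1  2  3  4  5  6  7  8  9
g(k):  0  0  0  1  1  1  2  2  2  3
So g(9) = 3.
Pile B is a plain Nim pile of size 1, so its Grundy value is 1.
For pile C, compute g(0), g(1), … with moves {1, 4, 7}:
g(0) = mex{} = 0
g(1) = mex{0} = 1
g(2) = mex{1} = 0
g(3) = mex{0} = 1
g(4) = mex{0,1} = 2
g(5) = mex{1,2} = 0
g(6) = mex{0} = 1
g(7) = mex{0,1} = 2
g(8) = mex{1,2} = 0
g(9) = mex{0} = 1
So g(9) = 1.
By the Sprague-Grundy theorem, the Grundy value of a sum of independent games is the XOR of the component values.
Combined value = 3 ⊕ 1 ⊕ 1 = 3.

3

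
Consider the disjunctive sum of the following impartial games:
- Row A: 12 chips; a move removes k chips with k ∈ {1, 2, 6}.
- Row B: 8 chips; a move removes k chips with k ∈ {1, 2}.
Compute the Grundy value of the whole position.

0

Build the Grundy sequence for row A with g(k) = mex{g(k−s) : s ∈ {1, 2, 6}, s ≤ k}:
k:     0  1  2  3  4  5  6  7  8  9 10 11 12
g(k):  0  1  2  0  1  2  3  0  1  2  0  1  2
So g(12) = 2.
Grundy values for row B (subtraction set {1, 2}):
k:     0  1  2  3  4  5  6  7  8
g(k):  0  1  2  0  1  2  0  1  2
So g(8) = 2.
By the Sprague-Grundy theorem, the Grundy value of a sum of independent games is the XOR of the component values.
Combined value = 2 XOR 2 = 0.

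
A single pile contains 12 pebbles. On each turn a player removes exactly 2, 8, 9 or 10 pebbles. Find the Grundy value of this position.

2

Build the Grundy sequence with g(k) = mex{g(k−s) : s ∈ {2, 8, 9, 10}, s ≤ k}:
k:     0  1  2  3  4  5  6  7  8  9 10 11 12
g(k):  0  0  1  1  0  0  1  1  2  2  3  3  2
So g(12) = 2.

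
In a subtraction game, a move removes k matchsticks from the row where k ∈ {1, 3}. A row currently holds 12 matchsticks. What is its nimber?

0

Compute g(0), g(1), … for moves {1, 3}:
g(0) = mex{} = 0
g(1) = mex{0} = 1
g(2) = mex{1} = 0
g(3) = mex{0} = 1
g(4) = mex{1} = 0
g(5) = mex{0} = 1
g(6) = mex{1} = 0
g(7) = mex{0} = 1
g(8) = mex{1} = 0
g(9) = mex{0} = 1
g(10) = mex{1} = 0
g(11) = mex{0} = 1
g(12) = mex{1} = 0
So g(12) = 0.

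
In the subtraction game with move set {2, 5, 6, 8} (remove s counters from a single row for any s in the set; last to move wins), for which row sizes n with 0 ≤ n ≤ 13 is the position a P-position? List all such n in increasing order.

0, 1, 4, 11

Build the Grundy sequence with g(k) = mex{g(k−s) : s ∈ {2, 5, 6, 8}, s ≤ k}:
k:     0  1  2  3  4  5  6  7  8  9 10 11 12 13
g(k):  0  0  1  1  0  2  1  3  2  2  3  0  2  1
The P-positions (g = 0) in 0..13 are 0, 1, 4, 11.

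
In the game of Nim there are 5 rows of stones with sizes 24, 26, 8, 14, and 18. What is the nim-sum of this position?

22

Nim-sum: 24 XOR 26 XOR 8 XOR 14 XOR 18 = 22.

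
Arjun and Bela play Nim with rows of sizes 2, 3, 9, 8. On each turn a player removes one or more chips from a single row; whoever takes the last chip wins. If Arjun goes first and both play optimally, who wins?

Bela wins

Compute the nim-sum pairwise:
2 XOR 3 = 1
1 XOR 9 = 8
8 XOR 8 = 0
The nim-sum is 0, so this is a P-position: the player to move is in a losing position under optimal play; Arjun is about to move from it and so loses — Bela wins.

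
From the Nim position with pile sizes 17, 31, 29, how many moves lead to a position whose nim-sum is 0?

Nim-sum: 17 ⊕ 31 ⊕ 29 = 19.
The overall nim-sum is X = 19. A pile of size p has a winning move iff p XOR X < p (reduce it to p XOR X).
  17: 17 XOR 19 = 2 < 17 — winning move (to 2).
  31: 31 XOR 19 = 12 < 31 — winning move (to 12).
  29: 29 XOR 19 = 14 < 29 — winning move (to 14).
That gives 3 winning moves.

3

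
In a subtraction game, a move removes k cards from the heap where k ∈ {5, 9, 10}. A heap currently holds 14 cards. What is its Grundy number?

2

Compute g(0), g(1), … for moves {5, 9, 10}:
g(0) = mex{} = 0
g(1) = mex{} = 0
g(2) = mex{} = 0
g(3) = mex{} = 0
g(4) = mex{} = 0
g(5) = mex{0} = 1
g(6) = mex{0} = 1
g(7) = mex{0} = 1
g(8) = mex{0} = 1
g(9) = mex{0} = 1
g(10) = mex{0,1} = 2
g(11) = mex{0,1} = 2
g(12) = mex{0,1} = 2
g(13) = mex{0,1} = 2
g(14) = mex{0,1} = 2
So g(14) = 2.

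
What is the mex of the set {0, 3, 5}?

0 is in the set but 1 is not, so the mex is 1.

1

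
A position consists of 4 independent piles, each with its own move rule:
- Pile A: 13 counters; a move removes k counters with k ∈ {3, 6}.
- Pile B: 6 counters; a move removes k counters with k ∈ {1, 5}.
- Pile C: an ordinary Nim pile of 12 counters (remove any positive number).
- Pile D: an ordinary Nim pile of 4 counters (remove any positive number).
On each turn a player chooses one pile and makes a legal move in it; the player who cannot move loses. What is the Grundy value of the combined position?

9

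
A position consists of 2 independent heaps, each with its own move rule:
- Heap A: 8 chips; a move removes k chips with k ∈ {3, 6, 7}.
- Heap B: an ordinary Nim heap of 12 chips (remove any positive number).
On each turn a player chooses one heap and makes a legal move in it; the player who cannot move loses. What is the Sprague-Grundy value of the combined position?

14

For heap A, compute g(0), g(1), … with moves {3, 6, 7}:
g(0) = mex{} = 0
g(1) = mex{} = 0
g(2) = mex{} = 0
g(3) = mex{0} = 1
g(4) = mex{0} = 1
g(5) = mex{0} = 1
g(6) = mex{0,1} = 2
g(7) = mex{0,1} = 2
g(8) = mex{0,1} = 2
So g(8) = 2.
Heap B is a plain Nim heap of size 12, so its Grundy value is 12.
The value of a disjunctive sum is the nim-sum of the parts.
Combined value = 2 ⊕ 12 = 14.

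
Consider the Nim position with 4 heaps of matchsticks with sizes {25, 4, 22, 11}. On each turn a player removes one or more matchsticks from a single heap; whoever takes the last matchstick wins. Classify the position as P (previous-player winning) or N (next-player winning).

Bitwise XOR of the heap sizes:
  11001  (25)
  00100  (4)
  10110  (22)
  01011  (11)
  -----
  00000  (0)
The nim-sum is 0, so this is a P-position: the player to move is in a losing position under optimal play.

P-position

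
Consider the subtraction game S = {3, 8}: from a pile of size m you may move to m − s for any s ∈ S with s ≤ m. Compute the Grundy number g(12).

Build the Grundy sequence with g(k) = mex{g(k−s) : s ∈ {3, 8}, s ≤ k}:
k:     0  1  2  3  4  5  6  7  8  9 10 11 12
g(k):  0  0  0  1  1  1  0  0  2  1  1  0  0
So g(12) = 0.

0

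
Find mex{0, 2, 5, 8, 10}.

1

0 is in the set but 1 is not, so the mex is 1.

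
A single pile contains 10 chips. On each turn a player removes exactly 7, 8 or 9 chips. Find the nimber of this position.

Compute g(0), g(1), … for moves {7, 8, 9}:
g(0) = mex{} = 0
g(1) = mex{} = 0
g(2) = mex{} = 0
g(3) = mex{} = 0
g(4) = mex{} = 0
g(5) = mex{} = 0
g(6) = mex{} = 0
g(7) = mex{0} = 1
g(8) = mex{0} = 1
g(9) = mex{0} = 1
g(10) = mex{0} = 1
So g(10) = 1.

1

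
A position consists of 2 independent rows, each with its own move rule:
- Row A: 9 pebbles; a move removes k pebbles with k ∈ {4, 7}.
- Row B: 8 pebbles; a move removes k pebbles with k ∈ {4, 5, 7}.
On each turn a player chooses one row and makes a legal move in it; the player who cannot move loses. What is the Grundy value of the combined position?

0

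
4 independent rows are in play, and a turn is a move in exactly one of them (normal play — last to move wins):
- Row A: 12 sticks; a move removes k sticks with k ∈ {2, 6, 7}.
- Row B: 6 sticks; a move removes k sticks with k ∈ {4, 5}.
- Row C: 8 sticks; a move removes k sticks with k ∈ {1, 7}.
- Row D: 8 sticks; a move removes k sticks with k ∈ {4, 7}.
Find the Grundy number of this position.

Build the Grundy sequence for row A with g(k) = mex{g(k−s) : s ∈ {2, 6, 7}, s ≤ k}:
k:     0  1  2  3  4  5  6  7  8  9 10 11 12
g(k):  0  0  1  1  0  0  1  1  2  0  3  1  2
So g(12) = 2.
Grundy values for row B (subtraction set {4, 5}):
g(0) = mex{} = 0
g(1) = mex{} = 0
g(2) = mex{} = 0
g(3) = mex{} = 0
g(4) = mex{0} = 1
g(5) = mex{0} = 1
g(6) = mex{0} = 1
So g(6) = 1.
Grundy values for row C (subtraction set {1, 7}):
g(0) = mex{} = 0
g(1) = mex{0} = 1
g(2) = mex{1} = 0
g(3) = mex{0} = 1
g(4) = mex{1} = 0
g(5) = mex{0} = 1
g(6) = mex{1} = 0
g(7) = mex{0} = 1
g(8) = mex{1} = 0
So g(8) = 0.
For row D, compute g(0), g(1), … with moves {4, 7}:
k:     0  1  2  3  4  5  6  7  8
g(k):  0  0  0  0  1  1  1  1  2
So g(8) = 2.
The value of a disjunctive sum is the nim-sum of the parts.
Combined value = 2 XOR 1 XOR 0 XOR 2 = 1.

1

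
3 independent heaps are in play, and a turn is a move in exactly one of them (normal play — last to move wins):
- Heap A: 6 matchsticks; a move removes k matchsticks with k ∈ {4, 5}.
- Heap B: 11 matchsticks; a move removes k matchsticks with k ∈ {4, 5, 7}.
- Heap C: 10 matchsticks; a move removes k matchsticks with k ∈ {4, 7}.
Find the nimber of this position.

3

Grundy values for heap A (subtraction set {4, 5}):
k:     0  1  2  3  4  5  6
g(k):  0  0  0  0  1  1  1
So g(6) = 1.
Grundy values for heap B (subtraction set {4, 5, 7}):
k:     0  1  2  3  4  5  6  7  8  9 10 11
g(k):  0  0  0  0  1  1  1  1  2  2  2  0
So g(11) = 0.
For heap C, compute g(0), g(1), … with moves {4, 7}:
k:     0  1  2  3  4  5  6  7  8  9 10
g(k):  0  0  0  0  1  1  1  1  2  2  2
So g(10) = 2.
The value of a disjunctive sum is the nim-sum of the parts.
Combined value = 1 ⊕ 0 ⊕ 2 = 3.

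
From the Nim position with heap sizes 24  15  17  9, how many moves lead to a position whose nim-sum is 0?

3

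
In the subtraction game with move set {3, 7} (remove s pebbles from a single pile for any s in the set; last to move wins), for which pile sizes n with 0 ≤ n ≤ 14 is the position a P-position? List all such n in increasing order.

0, 1, 2, 6, 10, 11, 12

Compute g(0), g(1), … for moves {3, 7}:
k:     0  1  2  3  4  5  6  7  8  9 10 11 12 13 14
g(k):  0  0  0  1  1  1  0  2  2  1  0  0  0  1  1
The P-positions (g = 0) in 0..14 are 0, 1, 2, 6, 10, 11, 12.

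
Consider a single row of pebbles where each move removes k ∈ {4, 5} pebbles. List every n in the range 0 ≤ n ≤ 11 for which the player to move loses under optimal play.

0, 1, 2, 3, 9, 10, 11

Compute g(0), g(1), … for moves {4, 5}:
g(0) = mex{} = 0
g(1) = mex{} = 0
g(2) = mex{} = 0
g(3) = mex{} = 0
g(4) = mex{0} = 1
g(5) = mex{0} = 1
g(6) = mex{0} = 1
g(7) = mex{0} = 1
g(8) = mex{0,1} = 2
g(9) = mex{1} = 0
g(10) = mex{1} = 0
g(11) = mex{1} = 0
The P-positions (g = 0) in 0..11 are 0, 1, 2, 3, 9, 10, 11.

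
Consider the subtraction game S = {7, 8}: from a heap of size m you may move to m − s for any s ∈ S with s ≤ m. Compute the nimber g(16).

0

Compute g(0), g(1), … for moves {7, 8}:
k:     0  1  2  3  4  5  6  7  8  9 10 11 12 13 14 15 16
g(k):  0  0  0  0  0  0  0  1  1  1  1  1  1  1  2  0  0
So g(16) = 0.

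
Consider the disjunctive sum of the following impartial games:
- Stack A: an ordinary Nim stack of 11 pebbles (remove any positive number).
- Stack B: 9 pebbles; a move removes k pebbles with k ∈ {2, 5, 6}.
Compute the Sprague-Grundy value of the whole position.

9

Stack A is a plain Nim stack of size 11, so its Grundy value is 11.
For stack B, compute g(0), g(1), … with moves {2, 5, 6}:
k:     0  1  2  3  4  5  6  7  8  9
g(k):  0  0  1  1  0  2  1  3  0  2
So g(9) = 2.
By the Sprague-Grundy theorem, the Grundy value of a sum of independent games is the XOR of the component values.
Combined value = 11 ⊕ 2 = 9.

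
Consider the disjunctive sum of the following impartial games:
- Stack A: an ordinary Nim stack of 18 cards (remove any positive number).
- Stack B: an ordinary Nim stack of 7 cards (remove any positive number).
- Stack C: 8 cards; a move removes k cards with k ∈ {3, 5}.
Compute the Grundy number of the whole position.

Stack A is a plain Nim stack of size 18, so its Grundy value is 18.
Stack B is a plain Nim stack of size 7, so its Grundy value is 7.
For stack C, compute g(0), g(1), … with moves {3, 5}:
g(0) = mex{} = 0
g(1) = mex{} = 0
g(2) = mex{} = 0
g(3) = mex{0} = 1
g(4) = mex{0} = 1
g(5) = mex{0} = 1
g(6) = mex{0,1} = 2
g(7) = mex{0,1} = 2
g(8) = mex{1} = 0
So g(8) = 0.
By the Sprague-Grundy theorem, the Grundy value of a sum of independent games is the XOR of the component values.
Combined value = 18 XOR 7 XOR 0 = 21.

21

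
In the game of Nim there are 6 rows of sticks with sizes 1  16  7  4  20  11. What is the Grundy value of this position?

13

Nim-sum: 1 ^ 16 ^ 7 ^ 4 ^ 20 ^ 11 = 13.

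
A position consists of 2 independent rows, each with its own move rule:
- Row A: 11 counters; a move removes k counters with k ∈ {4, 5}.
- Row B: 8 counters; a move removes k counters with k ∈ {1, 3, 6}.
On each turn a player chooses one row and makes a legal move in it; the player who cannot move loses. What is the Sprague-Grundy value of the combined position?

2

For row A, compute g(0), g(1), … with moves {4, 5}:
k:     0  1  2  3  4  5  6  7  8  9 10 11
g(k):  0  0  0  0  1  1  1  1  2  0  0  0
So g(11) = 0.
Build the Grundy sequence for row B with g(k) = mex{g(k−s) : s ∈ {1, 3, 6}, s ≤ k}:
k:     0  1  2  3  4  5  6  7  8
g(k):  0  1  0  1  0  1  2  3  2
So g(8) = 2.
By the Sprague-Grundy theorem, the Grundy value of a sum of independent games is the XOR of the component values.
Combined value = 0 ⊕ 2 = 2.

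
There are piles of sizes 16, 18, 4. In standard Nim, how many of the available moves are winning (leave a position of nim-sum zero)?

Nim-sum: 16 ^ 18 ^ 4 = 6.
The overall nim-sum is X = 6. A pile of size p has a winning move iff p XOR X < p (reduce it to p XOR X).
  16: 16 XOR 6 = 22 ≥ 16 — no move.
  18: 18 XOR 6 = 20 ≥ 18 — no move.
  4: 4 XOR 6 = 2 < 4 — winning move (to 2).
That gives 1 winning move.

1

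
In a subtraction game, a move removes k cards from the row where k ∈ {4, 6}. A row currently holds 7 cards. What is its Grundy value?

Grundy values for subtraction set {4, 6}:
g(0) = mex{} = 0
g(1) = mex{} = 0
g(2) = mex{} = 0
g(3) = mex{} = 0
g(4) = mex{0} = 1
g(5) = mex{0} = 1
g(6) = mex{0} = 1
g(7) = mex{0} = 1
So g(7) = 1.

1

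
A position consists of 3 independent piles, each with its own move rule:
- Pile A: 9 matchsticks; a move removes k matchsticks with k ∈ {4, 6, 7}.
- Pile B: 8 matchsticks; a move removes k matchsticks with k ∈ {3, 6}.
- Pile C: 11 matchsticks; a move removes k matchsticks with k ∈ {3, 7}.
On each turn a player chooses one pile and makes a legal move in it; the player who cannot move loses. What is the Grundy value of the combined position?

0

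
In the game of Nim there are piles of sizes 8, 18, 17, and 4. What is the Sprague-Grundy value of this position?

15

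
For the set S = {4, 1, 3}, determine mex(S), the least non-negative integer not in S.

0 is not in the set, so the mex is 0.

0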